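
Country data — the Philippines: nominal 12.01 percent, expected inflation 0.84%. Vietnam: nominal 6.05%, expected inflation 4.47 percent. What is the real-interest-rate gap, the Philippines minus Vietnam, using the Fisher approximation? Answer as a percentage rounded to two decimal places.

9.59%

The Philippines: 12.01% − 0.84% = 11.170%
Vietnam: 6.05% − 4.47% = 1.580%
Differential = 9.590% → 9.59%.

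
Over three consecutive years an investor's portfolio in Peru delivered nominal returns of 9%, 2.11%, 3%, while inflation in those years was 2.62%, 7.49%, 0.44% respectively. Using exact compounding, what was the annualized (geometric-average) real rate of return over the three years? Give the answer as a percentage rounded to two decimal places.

1.14%

Nominal growth factor = 1.0900 × 1.0211 × 1.0300 = 1.14638897
Price-level growth factor = 1.0262 × 1.0749 × 1.0044 = 1.10791585
Real growth factor = 1.14638897 / 1.10791585 = 1.03472567
Annualized real rate = 1.03472567^(1/3) − 1 = 1.1444% → 1.14%.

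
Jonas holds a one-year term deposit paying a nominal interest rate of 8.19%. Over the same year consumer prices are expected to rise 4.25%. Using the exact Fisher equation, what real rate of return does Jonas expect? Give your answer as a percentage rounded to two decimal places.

1 + r = 1.08190 / 1.04250 = 1.037794
r = 1.037794 − 1 = 3.7794%, i.e. 3.78%.

3.78%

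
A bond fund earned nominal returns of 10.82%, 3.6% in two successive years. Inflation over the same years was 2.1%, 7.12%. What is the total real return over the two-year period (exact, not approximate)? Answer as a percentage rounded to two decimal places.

Nominal growth factor = 1.1082 × 1.0360 = 1.148095
Price-level growth factor = 1.0210 × 1.0712 = 1.093695
Real growth factor = 1.148095 / 1.093695 = 1.049740
Total real return = 1.049740 − 1 → 4.97%.

4.97%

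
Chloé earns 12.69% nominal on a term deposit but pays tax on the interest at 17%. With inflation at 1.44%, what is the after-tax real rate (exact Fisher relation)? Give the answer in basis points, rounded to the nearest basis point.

After-tax nominal return = 12.69% × (1 − 0.17) = 10.5327%.
1 + r = 1.105327 / 1.01440 = 1.089636
After-tax real rate = 1.089636 − 1 → 896 basis points.

896 basis points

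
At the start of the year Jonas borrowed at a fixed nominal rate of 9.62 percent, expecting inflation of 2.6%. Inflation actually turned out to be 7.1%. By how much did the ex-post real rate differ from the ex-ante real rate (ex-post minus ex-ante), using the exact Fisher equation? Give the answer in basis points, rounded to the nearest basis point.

Ex-ante: (1 + 0.0962)/(1 + 0.0260) − 1 = 6.8421%
Ex-post: (1 + 0.0962)/(1 + 0.0710) − 1 = 2.3529%
Difference (ex-post − ex-ante) = -4.4892% → -449 basis points.

-449 basis points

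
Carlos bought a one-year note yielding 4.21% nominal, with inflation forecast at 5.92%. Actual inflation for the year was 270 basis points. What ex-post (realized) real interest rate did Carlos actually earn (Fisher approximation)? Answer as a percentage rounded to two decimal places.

Ex-post: 4.21% − 2.7% = 1.510%
So the realized real rate is 1.51%.

1.51%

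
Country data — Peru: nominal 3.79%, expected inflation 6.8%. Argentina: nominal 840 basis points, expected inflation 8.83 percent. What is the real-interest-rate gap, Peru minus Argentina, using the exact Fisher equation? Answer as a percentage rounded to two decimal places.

-2.42%

Peru: (1 + 0.0379)/(1 + 0.0680) − 1 = -2.8184%
Argentina: (1 + 0.0840)/(1 + 0.0883) − 1 = -0.3951%
Differential = -2.8184% − (-0.3951%) = -2.4232% → -2.42%.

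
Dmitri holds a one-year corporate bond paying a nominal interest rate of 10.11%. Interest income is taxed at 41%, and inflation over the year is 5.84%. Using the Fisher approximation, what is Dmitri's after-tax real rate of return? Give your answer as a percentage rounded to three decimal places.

0.125%

After-tax nominal return = 10.11% × (1 − 0.41) = 5.9649%.
r ≈ 5.9649% − 5.84% → 0.125%.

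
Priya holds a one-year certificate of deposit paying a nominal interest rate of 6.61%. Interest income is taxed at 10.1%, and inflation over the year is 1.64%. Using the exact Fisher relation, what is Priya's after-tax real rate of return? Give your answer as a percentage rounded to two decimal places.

4.23%

After-tax nominal return = 6.61% × (1 − 0.101) = 5.94239%.
1 + r = 1.0594239 / 1.01640 = 1.042330
After-tax real rate = 1.042330 − 1 → 4.23%.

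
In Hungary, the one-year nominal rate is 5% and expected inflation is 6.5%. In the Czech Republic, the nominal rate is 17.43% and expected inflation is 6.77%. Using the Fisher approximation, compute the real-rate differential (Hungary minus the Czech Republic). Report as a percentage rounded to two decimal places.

-12.16%

Hungary: 5% − 6.5% = -1.500%
The Czech Republic: 17.43% − 6.77% = 10.660%
Differential = -12.160% → -12.16%.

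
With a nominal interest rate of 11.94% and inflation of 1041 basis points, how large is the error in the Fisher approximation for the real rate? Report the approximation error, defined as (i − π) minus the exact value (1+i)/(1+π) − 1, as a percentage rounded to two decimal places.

Approximate: r ≈ 11.940% − 10.410% = 1.5300%
Exact: (1 + 0.1194)/(1 + 0.1041) − 1 = 1.3857%
Error = 1.5300% − 1.3857% = 0.1443% → 0.14%.

0.14%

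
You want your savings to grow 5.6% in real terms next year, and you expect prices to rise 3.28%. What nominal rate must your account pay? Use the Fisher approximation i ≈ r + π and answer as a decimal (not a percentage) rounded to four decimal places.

0.0888

i ≈ r + π = 5.6% + 3.28% = 0.0888.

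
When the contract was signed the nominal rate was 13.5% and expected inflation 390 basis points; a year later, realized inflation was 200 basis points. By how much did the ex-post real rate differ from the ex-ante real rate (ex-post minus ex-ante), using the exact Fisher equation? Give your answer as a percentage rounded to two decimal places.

2.03%

Ex-ante: (1 + 0.1350)/(1 + 0.0390) − 1 = 9.2397%
Ex-post: (1 + 0.1350)/(1 + 0.0200) − 1 = 11.2745%
Difference (ex-post − ex-ante) = 2.0349% → 2.03%.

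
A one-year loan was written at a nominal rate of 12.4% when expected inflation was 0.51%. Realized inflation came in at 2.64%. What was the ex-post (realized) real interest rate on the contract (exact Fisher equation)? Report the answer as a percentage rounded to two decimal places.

Ex-post: (1 + 0.1240)/(1 + 0.0264) − 1 = 9.5090%
So the realized real rate is 9.51%.

9.51%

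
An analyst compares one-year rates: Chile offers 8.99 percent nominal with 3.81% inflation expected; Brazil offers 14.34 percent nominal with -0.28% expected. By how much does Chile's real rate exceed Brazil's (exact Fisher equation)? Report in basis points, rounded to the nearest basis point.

-967 basis points

Chile: (1 + 0.0899)/(1 + 0.0381) − 1 = 4.9899%
Brazil: (1 + 0.1434)/(1 − 0.0028) − 1 = 14.6611%
Differential = 4.9899% − 14.6611% = -9.6712% → -967 basis points.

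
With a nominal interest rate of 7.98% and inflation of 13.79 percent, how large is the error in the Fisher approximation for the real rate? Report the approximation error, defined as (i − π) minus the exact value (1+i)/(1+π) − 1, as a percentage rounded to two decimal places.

Approximate: r ≈ 7.980% − 13.790% = -5.8100%
Exact: (1 + 0.0798)/(1 + 0.1379) − 1 = -5.1059%
Error = -5.8100% − (-5.1059%) = -0.7041% → -0.70%.

-0.70%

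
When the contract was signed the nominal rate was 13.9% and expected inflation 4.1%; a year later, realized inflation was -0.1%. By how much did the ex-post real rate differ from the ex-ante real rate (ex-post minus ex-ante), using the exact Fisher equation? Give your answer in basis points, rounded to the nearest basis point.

Ex-ante: (1 + 0.1390)/(1 + 0.0410) − 1 = 9.4140%
Ex-post: (1 + 0.1390)/(1 − 0.0010) − 1 = 14.0140%
Difference (ex-post − ex-ante) = 4.6000% → 460 basis points.

460 basis points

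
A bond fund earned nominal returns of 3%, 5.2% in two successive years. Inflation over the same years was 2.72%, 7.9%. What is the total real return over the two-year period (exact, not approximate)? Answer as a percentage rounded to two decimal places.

Compound the nominal returns: 1.0300 × 1.0520 = 1.083560.
Compound inflation: 1.0272 × 1.0790 = 1.108349.
Deflate: 1.083560 / 1.108349 = 0.977634.
Total real return = 0.977634 − 1 → -2.24%.

-2.24%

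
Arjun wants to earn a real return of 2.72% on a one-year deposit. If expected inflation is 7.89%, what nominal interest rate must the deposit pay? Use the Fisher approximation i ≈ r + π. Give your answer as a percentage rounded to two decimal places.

i ≈ r + π = 2.72% + 7.89% = 10.61%.

10.61%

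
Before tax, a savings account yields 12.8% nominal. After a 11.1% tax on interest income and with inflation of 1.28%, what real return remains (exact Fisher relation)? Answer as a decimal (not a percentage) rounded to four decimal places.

0.0997

After-tax nominal return = 12.8% × (1 − 0.111) = 11.3792%.
1 + r = 1.113792 / 1.01280 = 1.099716
After-tax real rate = 1.099716 − 1 → 0.0997.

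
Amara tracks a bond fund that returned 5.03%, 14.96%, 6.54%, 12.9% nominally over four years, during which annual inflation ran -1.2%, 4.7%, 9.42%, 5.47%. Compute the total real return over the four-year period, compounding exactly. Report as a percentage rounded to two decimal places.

21.66%

Nominal growth factor = 1.0503 × 1.1496 × 1.0654 × 1.1290 = 1.452335
Price-level growth factor = 0.9880 × 1.0470 × 1.0942 × 1.0547 = 1.193794
Real growth factor = 1.452335 / 1.193794 = 1.216571
Total real return = 1.216571 − 1 → 21.66%.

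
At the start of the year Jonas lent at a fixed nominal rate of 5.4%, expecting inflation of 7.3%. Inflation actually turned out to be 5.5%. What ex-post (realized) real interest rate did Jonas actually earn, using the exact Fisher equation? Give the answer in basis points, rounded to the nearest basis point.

-9 basis points

Ex-post: (1 + 0.0540)/(1 + 0.0550) − 1 = -0.0948%
So the realized real rate is -9 basis points.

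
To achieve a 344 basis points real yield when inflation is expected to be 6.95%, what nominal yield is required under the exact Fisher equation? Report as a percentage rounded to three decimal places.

(1 + i) = (1 + r)(1 + π) = 1.03440 × 1.06950 = 1.1062908
i = 1.1062908 − 1, so the required nominal rate is 10.629%.

10.629%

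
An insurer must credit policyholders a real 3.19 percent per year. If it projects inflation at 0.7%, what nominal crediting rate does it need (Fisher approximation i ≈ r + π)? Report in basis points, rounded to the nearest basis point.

i ≈ r + π = 3.19% + 0.7% = 389 basis points.

389 basis points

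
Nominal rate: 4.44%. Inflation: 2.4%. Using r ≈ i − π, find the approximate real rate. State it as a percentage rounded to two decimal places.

2.04%

r ≈ i − π = 4.44% − 2.4% = 2.04%.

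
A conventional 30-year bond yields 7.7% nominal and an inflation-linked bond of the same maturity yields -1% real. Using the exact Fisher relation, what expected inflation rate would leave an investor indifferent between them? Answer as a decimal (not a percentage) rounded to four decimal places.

(1 + π) = (1 + i)/(1 + r) = 1.07700 / 0.99000 = 1.087879
Break-even inflation = 1.087879 − 1 → 0.0879.

0.0879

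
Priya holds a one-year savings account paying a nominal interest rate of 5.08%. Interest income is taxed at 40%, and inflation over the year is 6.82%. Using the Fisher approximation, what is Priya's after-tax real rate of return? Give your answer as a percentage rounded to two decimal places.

After-tax nominal return = 5.08% × (1 − 0.4) = 3.0480%.
r ≈ 3.0480% − 6.82% → -3.77%.

-3.77%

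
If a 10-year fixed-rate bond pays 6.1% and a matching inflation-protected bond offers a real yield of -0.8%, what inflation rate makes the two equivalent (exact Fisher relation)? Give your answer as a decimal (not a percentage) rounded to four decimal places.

0.0696

(1 + π) = (1 + i)/(1 + r) = 1.06100 / 0.99200 = 1.069556
Break-even inflation = 1.069556 − 1 → 0.0696.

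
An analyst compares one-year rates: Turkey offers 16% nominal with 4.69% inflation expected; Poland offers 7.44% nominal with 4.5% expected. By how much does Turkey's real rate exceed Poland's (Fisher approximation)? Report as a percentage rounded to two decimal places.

Turkey: 16% − 4.69% = 11.310%
Poland: 7.44% − 4.5% = 2.940%
Differential = 8.370% → 8.37%.

8.37%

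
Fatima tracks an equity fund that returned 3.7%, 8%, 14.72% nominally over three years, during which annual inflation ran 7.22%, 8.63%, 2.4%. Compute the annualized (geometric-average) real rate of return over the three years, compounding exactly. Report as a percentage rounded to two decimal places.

Compound the nominal returns: 1.0370 × 1.0800 × 1.1472 = 1.28481811.
Compound inflation: 1.0722 × 1.0863 × 1.0240 = 1.19268440.
Deflate: 1.28481811 / 1.19268440 = 1.07724903.
Annualized real rate = 1.07724903^(1/3) − 1 = 2.5114% → 2.51%.

2.51%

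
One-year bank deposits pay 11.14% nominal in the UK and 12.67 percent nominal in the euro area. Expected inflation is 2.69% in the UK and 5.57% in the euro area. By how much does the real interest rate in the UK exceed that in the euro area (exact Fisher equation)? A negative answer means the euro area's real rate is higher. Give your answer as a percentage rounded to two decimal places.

1.50%

The UK: (1 + 0.1114)/(1 + 0.0269) − 1 = 8.2286%
The euro area: (1 + 0.1267)/(1 + 0.0557) − 1 = 6.7254%
Differential = 8.2286% − 6.7254% = 1.5033% → 1.50%.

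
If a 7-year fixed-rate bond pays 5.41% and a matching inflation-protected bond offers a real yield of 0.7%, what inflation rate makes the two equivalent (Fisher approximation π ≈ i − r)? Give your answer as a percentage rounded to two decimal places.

π ≈ i − r = 5.41% − 0.7% → 4.71%.

4.71%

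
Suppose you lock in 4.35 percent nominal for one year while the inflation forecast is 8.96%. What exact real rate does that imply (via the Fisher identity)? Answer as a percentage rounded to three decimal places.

-4.231%

1 + r = 1.04350 / 1.08960 = 0.957691
r = 0.957691 − 1 = -4.2309%, i.e. -4.231%.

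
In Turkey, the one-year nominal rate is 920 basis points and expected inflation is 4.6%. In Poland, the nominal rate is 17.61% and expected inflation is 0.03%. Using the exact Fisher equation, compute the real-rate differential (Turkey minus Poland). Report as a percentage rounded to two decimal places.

-13.18%

Turkey: (1 + 0.0920)/(1 + 0.0460) − 1 = 4.3977%
Poland: (1 + 0.1761)/(1 + 0.0003) − 1 = 17.5747%
Differential = 4.3977% − 17.5747% = -13.1770% → -13.18%.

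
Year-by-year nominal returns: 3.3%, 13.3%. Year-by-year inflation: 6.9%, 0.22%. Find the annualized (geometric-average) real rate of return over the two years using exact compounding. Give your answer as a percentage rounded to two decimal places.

Nominal growth factor = 1.0330 × 1.1330 = 1.17038900
Price-level growth factor = 1.0690 × 1.0022 = 1.07135180
Real growth factor = 1.17038900 / 1.07135180 = 1.09244134
Annualized real rate = 1.09244134^(1/2) − 1 = 4.5199% → 4.52%.

4.52%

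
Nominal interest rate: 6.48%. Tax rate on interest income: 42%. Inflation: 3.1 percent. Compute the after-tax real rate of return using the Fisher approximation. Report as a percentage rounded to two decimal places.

0.66%

After-tax nominal return = 6.48% × (1 − 0.42) = 3.7584%.
r ≈ 3.7584% − 3.1% → 0.66%.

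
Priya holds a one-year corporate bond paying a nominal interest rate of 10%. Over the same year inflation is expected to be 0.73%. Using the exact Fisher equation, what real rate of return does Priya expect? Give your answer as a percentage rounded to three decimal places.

9.203%

1 + r = 1.10000 / 1.00730 = 1.092028
r = 1.092028 − 1 = 9.2028%, i.e. 9.203%.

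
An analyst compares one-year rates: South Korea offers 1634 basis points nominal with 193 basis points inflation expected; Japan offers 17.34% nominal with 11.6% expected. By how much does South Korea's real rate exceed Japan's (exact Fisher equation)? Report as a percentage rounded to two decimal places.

8.99%

South Korea: (1 + 0.1634)/(1 + 0.0193) − 1 = 14.1372%
Japan: (1 + 0.1734)/(1 + 0.1160) − 1 = 5.1434%
Differential = 14.1372% − 5.1434% = 8.9938% → 8.99%.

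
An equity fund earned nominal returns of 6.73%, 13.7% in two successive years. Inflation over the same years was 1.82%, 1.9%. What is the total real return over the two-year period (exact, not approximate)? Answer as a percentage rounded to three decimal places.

Nominal growth factor = 1.0673 × 1.1370 = 1.213520
Price-level growth factor = 1.0182 × 1.0190 = 1.037546
Real growth factor = 1.213520 / 1.037546 = 1.169606
Total real return = 1.169606 − 1 → 16.961%.

16.961%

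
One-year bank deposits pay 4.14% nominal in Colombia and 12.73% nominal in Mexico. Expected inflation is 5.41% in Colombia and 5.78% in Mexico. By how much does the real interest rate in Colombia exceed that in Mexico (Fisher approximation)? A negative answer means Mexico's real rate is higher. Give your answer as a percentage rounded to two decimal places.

-8.22%

Colombia: 4.14% − 5.41% = -1.270%
Mexico: 12.73% − 5.78% = 6.950%
Differential = -8.220% → -8.22%.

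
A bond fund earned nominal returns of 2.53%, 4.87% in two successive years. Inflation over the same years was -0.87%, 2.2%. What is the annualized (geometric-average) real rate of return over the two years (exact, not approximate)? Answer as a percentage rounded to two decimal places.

3.02%

Compound the nominal returns: 1.0253 × 1.0487 = 1.07523211.
Compound inflation: 0.9913 × 1.0220 = 1.01310860.
Deflate: 1.07523211 / 1.01310860 = 1.06131969.
Annualized real rate = 1.06131969^(1/2) − 1 = 3.0204% → 3.02%.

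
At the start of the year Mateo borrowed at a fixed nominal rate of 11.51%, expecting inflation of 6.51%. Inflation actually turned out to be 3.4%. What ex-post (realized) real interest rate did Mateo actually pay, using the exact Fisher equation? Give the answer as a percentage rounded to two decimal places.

Ex-post: (1 + 0.1151)/(1 + 0.0340) − 1 = 7.8433%
So the realized real rate is 7.84%.

7.84%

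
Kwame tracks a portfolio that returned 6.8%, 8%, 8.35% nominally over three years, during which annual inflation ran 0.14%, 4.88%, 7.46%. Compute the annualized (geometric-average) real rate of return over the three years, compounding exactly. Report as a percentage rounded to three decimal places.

3.457%

Nominal growth factor = 1.0680 × 1.0800 × 1.0835 = 1.24975224
Price-level growth factor = 1.0014 × 1.0488 × 1.0746 = 1.12861834
Real growth factor = 1.24975224 / 1.12861834 = 1.10732938
Annualized real rate = 1.10732938^(1/3) − 1 = 3.4568% → 3.457%.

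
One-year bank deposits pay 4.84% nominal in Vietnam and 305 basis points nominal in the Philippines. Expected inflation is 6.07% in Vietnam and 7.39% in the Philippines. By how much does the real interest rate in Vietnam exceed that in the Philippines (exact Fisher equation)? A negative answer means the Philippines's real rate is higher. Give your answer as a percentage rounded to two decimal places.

2.88%

Vietnam: (1 + 0.0484)/(1 + 0.0607) − 1 = -1.1596%
The Philippines: (1 + 0.0305)/(1 + 0.0739) − 1 = -4.0413%
Differential = -1.1596% − (-4.0413%) = 2.8817% → 2.88%.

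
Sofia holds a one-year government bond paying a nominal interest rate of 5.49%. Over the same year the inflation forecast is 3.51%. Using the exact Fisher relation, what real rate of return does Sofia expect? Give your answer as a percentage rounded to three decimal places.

1.913%

By the Fisher relation, 1 + r = (1 + i)/(1 + π).
1 + r = 1.05490 / 1.03510 = 1.019129
r = 1.019129 − 1 = 1.9129%, i.e. 1.913%.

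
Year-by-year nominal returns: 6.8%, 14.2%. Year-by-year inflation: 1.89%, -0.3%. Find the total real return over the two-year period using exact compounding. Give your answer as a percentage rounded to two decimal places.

20.06%

Compound the nominal returns: 1.0680 × 1.1420 = 1.219656.
Compound inflation: 1.0189 × 0.9970 = 1.015843.
Deflate: 1.219656 / 1.015843 = 1.200634.
Total real return = 1.200634 − 1 → 20.06%.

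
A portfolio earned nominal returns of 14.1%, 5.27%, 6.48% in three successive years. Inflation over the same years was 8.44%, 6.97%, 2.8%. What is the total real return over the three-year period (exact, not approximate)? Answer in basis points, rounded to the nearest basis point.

725 basis points

Nominal growth factor = 1.1410 × 1.0527 × 1.0648 = 1.278964
Price-level growth factor = 1.0844 × 1.0697 × 1.0280 = 1.192462
Real growth factor = 1.278964 / 1.192462 = 1.072540
Total real return = 1.072540 − 1 → 725 basis points.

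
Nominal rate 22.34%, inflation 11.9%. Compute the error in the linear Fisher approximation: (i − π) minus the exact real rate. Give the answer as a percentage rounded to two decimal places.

1.11%

Approximate: r ≈ 22.340% − 11.900% = 10.4400%
Exact: (1 + 0.2234)/(1 + 0.1190) − 1 = 9.3298%
Error = 10.4400% − 9.3298% = 1.1102% → 1.11%.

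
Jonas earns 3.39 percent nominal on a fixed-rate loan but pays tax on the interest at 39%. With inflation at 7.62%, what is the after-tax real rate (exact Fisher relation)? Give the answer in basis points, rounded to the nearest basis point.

-516 basis points

After-tax nominal return = 3.39% × (1 − 0.39) = 2.0679%.
1 + r = 1.020679 / 1.07620 = 0.948410
After-tax real rate = 0.948410 − 1 → -516 basis points.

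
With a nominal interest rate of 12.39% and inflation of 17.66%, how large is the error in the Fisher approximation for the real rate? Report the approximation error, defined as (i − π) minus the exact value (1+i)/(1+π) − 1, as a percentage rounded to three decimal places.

Approximate: r ≈ 12.390% − 17.660% = -5.2700%
Exact: (1 + 0.1239)/(1 + 0.1766) − 1 = -4.4790%
Error = -5.2700% − (-4.4790%) = -0.7910% → -0.791%.

-0.791%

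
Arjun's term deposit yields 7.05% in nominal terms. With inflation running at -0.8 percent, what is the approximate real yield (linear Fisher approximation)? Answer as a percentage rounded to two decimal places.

7.85%

r ≈ i − π = 7.05% − (-0.8%) = 7.85%.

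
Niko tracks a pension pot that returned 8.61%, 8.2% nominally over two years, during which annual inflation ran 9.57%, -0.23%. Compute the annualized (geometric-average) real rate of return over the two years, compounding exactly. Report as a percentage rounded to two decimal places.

3.68%

Compound the nominal returns: 1.0861 × 1.0820 = 1.17516020.
Compound inflation: 1.0957 × 0.9977 = 1.09317989.
Deflate: 1.17516020 / 1.09317989 = 1.07499252.
Annualized real rate = 1.07499252^(1/2) − 1 = 3.6818% → 3.68%.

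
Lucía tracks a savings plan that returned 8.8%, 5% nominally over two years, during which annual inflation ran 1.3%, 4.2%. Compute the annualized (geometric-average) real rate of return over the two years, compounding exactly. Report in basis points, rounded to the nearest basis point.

403 basis points

Compound the nominal returns: 1.0880 × 1.0500 = 1.14240000.
Compound inflation: 1.0130 × 1.0420 = 1.05554600.
Deflate: 1.14240000 / 1.05554600 = 1.08228348.
Annualized real rate = 1.08228348^(1/2) − 1 = 4.0329% → 403 basis points.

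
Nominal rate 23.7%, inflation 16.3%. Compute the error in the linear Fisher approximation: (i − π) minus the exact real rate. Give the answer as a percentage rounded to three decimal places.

Approximate: r ≈ 23.700% − 16.300% = 7.4000%
Exact: (1 + 0.2370)/(1 + 0.1630) − 1 = 6.3629%
Error = 7.4000% − 6.3629% = 1.0371% → 1.037%.

1.037%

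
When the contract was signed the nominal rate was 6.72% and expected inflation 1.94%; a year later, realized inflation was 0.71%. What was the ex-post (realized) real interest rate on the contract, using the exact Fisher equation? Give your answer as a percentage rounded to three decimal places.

5.968%

Ex-post: (1 + 0.0672)/(1 + 0.0071) − 1 = 5.9676%
So the realized real rate is 5.968%.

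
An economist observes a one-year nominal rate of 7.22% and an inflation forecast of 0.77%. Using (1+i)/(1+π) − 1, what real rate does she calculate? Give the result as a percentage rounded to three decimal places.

6.401%

1 + r = 1.07220 / 1.00770 = 1.064007
r = 1.064007 − 1 = 6.4007%, i.e. 6.401%.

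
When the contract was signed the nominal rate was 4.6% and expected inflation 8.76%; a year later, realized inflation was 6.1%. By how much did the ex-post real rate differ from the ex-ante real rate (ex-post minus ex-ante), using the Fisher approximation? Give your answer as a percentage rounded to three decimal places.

Ex-ante: 4.6% − 8.76% = -4.160%
Ex-post: 4.6% − 6.1% = -1.500%
Difference (ex-post − ex-ante) = 2.6600% → 2.660%.

2.660%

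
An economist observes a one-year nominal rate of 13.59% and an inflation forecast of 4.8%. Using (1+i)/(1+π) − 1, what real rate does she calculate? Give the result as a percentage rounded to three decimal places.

8.387%

1 + r = 1.13590 / 1.04800 = 1.083874
r = 1.083874 − 1 = 8.3874%, i.e. 8.387%.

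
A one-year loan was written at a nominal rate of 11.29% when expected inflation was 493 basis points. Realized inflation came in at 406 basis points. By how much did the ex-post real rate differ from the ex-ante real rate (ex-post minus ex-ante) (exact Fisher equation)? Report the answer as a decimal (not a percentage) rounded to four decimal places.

0.0089

Ex-ante: (1 + 0.1129)/(1 + 0.0493) − 1 = 6.0612%
Ex-post: (1 + 0.1129)/(1 + 0.0406) − 1 = 6.9479%
Difference (ex-post − ex-ante) = 0.8867% → 0.0089.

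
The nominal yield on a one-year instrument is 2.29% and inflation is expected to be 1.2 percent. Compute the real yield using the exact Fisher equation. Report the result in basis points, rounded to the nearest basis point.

108 basis points

By the Fisher relation, 1 + r = (1 + i)/(1 + π).
1 + r = 1.02290 / 1.01200 = 1.010771
r = 1.010771 − 1 = 1.0771%, i.e. 108 basis points.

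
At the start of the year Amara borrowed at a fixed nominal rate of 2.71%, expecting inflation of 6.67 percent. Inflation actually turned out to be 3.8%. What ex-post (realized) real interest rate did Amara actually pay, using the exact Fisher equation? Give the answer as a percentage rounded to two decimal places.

-1.05%

Ex-post: (1 + 0.0271)/(1 + 0.0380) − 1 = -1.0501%
So the realized real rate is -1.05%.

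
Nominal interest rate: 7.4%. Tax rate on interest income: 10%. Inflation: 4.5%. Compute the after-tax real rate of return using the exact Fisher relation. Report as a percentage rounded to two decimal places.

2.07%

After-tax nominal return = 7.4% × (1 − 0.1) = 6.6600%.
1 + r = 1.06660 / 1.04500 = 1.020670
After-tax real rate = 1.020670 − 1 → 2.07%.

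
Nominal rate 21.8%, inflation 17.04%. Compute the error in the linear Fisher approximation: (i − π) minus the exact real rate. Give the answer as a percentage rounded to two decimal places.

0.69%

Approximate: r ≈ 21.800% − 17.040% = 4.7600%
Exact: (1 + 0.2180)/(1 + 0.1704) − 1 = 4.0670%
Error = 4.7600% − 4.0670% = 0.6930% → 0.69%.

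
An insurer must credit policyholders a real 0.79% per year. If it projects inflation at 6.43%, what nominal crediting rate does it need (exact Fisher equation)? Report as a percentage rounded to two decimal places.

(1 + i) = (1 + r)(1 + π) = 1.00790 × 1.06430 = 1.07270797
i = 1.07270797 − 1, so the required nominal rate is 7.27%.

7.27%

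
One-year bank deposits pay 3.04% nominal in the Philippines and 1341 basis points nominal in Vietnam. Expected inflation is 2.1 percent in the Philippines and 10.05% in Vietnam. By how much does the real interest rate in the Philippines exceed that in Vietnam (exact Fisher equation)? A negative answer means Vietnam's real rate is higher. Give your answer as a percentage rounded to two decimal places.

-2.13%

The Philippines: (1 + 0.0304)/(1 + 0.0210) − 1 = 0.9207%
Vietnam: (1 + 0.1341)/(1 + 0.1005) − 1 = 3.0532%
Differential = 0.9207% − 3.0532% = -2.1325% → -2.13%.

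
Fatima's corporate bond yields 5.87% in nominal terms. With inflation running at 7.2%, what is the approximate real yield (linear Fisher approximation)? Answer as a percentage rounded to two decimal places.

-1.33%

r ≈ i − π = 5.87% − 7.2% = -1.33%.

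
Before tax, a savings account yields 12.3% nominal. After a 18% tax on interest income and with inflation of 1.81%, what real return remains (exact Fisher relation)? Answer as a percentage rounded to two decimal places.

8.13%

After-tax nominal return = 12.3% × (1 − 0.18) = 10.0860%.
1 + r = 1.10086 / 1.01810 = 1.081289
After-tax real rate = 1.081289 − 1 → 8.13%.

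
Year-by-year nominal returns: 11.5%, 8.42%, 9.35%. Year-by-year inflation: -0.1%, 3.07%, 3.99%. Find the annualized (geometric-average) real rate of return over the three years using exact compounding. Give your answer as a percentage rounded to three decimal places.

7.276%

Compound the nominal returns: 1.1150 × 1.0842 × 1.0935 = 1.321913561.
Compound inflation: 0.9990 × 1.0307 × 1.0399 = 1.070753105.
Deflate: 1.321913561 / 1.070753105 = 1.234564303.
Annualized real rate = 1.234564303^(1/3) − 1 = 7.27649% → 7.276%.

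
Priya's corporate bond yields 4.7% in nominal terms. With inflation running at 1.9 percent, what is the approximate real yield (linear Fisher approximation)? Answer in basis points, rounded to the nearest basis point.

280 basis points

r ≈ i − π = 4.7% − 1.9% = 280 basis points.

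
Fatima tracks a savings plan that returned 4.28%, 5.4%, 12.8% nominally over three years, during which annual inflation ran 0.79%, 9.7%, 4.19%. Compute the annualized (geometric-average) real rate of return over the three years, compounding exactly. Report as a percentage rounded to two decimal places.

2.48%

Compound the nominal returns: 1.0428 × 1.0540 × 1.1280 = 1.23979743.
Compound inflation: 1.0079 × 1.0970 × 1.0419 = 1.15199372.
Deflate: 1.23979743 / 1.15199372 = 1.07621892.
Annualized real rate = 1.07621892^(1/3) − 1 = 2.4787% → 2.48%.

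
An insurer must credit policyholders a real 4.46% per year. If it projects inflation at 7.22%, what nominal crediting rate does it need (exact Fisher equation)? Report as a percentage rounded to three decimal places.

(1 + i) = (1 + r)(1 + π) = 1.04460 × 1.07220 = 1.12002012
i = 1.12002012 − 1, so the required nominal rate is 12.002%.

12.002%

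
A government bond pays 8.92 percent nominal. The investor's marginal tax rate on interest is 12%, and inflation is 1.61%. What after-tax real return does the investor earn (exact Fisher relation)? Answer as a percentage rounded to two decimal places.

After-tax nominal return = 8.92% × (1 − 0.12) = 7.8496%.
1 + r = 1.078496 / 1.01610 = 1.061407
After-tax real rate = 1.061407 − 1 → 6.14%.

6.14%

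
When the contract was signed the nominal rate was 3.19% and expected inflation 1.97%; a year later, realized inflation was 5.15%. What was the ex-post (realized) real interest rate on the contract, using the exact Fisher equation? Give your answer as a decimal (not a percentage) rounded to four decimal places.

-0.0186

Ex-post: (1 + 0.0319)/(1 + 0.0515) − 1 = -1.8640%
So the realized real rate is -0.0186.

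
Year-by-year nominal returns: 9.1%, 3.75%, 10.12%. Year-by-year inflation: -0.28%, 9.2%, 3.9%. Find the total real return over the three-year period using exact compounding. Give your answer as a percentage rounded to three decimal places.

Compound the nominal returns: 1.0910 × 1.0375 × 1.1012 = 1.246462.
Compound inflation: 0.9972 × 1.0920 × 1.0390 = 1.131411.
Deflate: 1.246462 / 1.131411 = 1.101688.
Total real return = 1.101688 − 1 → 10.169%.

10.169%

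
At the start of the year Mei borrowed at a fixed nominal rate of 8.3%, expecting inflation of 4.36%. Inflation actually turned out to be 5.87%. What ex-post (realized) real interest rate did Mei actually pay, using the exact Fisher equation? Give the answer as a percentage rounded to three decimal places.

2.295%

Ex-post: (1 + 0.0830)/(1 + 0.0587) − 1 = 2.2953%
So the realized real rate is 2.295%.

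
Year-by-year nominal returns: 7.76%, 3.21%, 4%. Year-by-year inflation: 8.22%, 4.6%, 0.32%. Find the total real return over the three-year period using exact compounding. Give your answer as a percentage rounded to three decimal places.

1.856%

Compound the nominal returns: 1.0776 × 1.0321 × 1.0400 = 1.156679.
Compound inflation: 1.0822 × 1.0460 × 1.0032 = 1.135604.
Deflate: 1.156679 / 1.135604 = 1.018558.
Total real return = 1.018558 − 1 → 1.856%.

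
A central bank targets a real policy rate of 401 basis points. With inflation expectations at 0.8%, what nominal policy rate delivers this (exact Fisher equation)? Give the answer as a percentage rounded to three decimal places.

4.842%

(1 + i) = (1 + r)(1 + π) = 1.04010 × 1.00800 = 1.0484208
i = 1.0484208 − 1, so the required nominal rate is 4.842%.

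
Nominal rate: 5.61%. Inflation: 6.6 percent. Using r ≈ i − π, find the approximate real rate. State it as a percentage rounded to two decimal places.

r ≈ i − π = 5.61% − 6.6% = -0.99%.

-0.99%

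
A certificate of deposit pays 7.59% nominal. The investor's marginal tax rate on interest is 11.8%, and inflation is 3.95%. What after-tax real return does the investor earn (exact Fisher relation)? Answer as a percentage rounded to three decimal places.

2.640%

After-tax nominal return = 7.59% × (1 − 0.118) = 6.69438%.
1 + r = 1.0669438 / 1.03950 = 1.026401
After-tax real rate = 1.026401 − 1 → 2.640%.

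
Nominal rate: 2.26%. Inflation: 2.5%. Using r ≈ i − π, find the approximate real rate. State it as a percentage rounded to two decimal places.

r ≈ i − π = 2.26% − 2.5% = -0.24%.

-0.24%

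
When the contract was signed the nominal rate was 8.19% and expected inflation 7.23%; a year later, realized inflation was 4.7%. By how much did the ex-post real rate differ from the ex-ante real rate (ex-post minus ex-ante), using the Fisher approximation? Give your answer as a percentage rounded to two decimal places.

2.53%

Ex-ante: 8.19% − 7.23% = 0.960%
Ex-post: 8.19% − 4.7% = 3.490%
Difference (ex-post − ex-ante) = 2.5300% → 2.53%.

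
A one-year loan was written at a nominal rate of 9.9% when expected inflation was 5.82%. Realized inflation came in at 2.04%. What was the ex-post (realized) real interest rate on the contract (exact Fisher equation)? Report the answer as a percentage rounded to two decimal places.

7.70%

Ex-post: (1 + 0.0990)/(1 + 0.0204) − 1 = 7.7029%
So the realized real rate is 7.70%.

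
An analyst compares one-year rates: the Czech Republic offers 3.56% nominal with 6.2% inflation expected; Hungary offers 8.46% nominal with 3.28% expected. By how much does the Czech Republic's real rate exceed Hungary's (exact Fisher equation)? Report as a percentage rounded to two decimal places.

The Czech Republic: (1 + 0.0356)/(1 + 0.0620) − 1 = -2.4859%
Hungary: (1 + 0.0846)/(1 + 0.0328) − 1 = 5.0155%
Differential = -2.4859% − 5.0155% = -7.5014% → -7.50%.

-7.50%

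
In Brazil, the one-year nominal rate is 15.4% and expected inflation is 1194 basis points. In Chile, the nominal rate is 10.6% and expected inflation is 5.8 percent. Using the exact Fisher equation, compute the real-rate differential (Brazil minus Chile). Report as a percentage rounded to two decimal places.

-1.45%

Brazil: (1 + 0.1540)/(1 + 0.1194) − 1 = 3.0909%
Chile: (1 + 0.1060)/(1 + 0.0580) − 1 = 4.5369%
Differential = 3.0909% − 4.5369% = -1.4459% → -1.45%.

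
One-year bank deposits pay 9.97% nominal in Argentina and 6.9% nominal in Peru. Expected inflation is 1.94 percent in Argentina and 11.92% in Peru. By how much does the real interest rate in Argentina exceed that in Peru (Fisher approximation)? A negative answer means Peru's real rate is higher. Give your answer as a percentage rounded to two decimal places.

Argentina: 9.97% − 1.94% = 8.030%
Peru: 6.9% − 11.92% = -5.020%
Differential = 13.050% → 13.05%.

13.05%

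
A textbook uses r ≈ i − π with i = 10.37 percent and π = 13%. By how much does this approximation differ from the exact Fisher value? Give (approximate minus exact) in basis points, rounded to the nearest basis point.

-30 basis points

Approximate: r ≈ 10.370% − 13.000% = -2.6300%
Exact: (1 + 0.1037)/(1 + 0.1300) − 1 = -2.3274%
Error = -2.6300% − (-2.3274%) = -0.3026% → -30 basis points.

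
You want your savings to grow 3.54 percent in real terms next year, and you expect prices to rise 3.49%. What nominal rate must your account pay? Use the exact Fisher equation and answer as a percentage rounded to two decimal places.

7.15%

(1 + i) = (1 + r)(1 + π) = 1.03540 × 1.03490 = 1.07153546
i = 1.07153546 − 1, so the required nominal rate is 7.15%.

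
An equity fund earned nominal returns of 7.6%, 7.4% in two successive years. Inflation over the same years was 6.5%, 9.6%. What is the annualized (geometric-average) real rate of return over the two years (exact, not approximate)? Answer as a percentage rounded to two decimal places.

Compound the nominal returns: 1.0760 × 1.0740 = 1.15562400.
Compound inflation: 1.0650 × 1.0960 = 1.16724000.
Deflate: 1.15562400 / 1.16724000 = 0.99004832.
Annualized real rate = 0.99004832^(1/2) − 1 = -0.4988% → -0.50%.

-0.50%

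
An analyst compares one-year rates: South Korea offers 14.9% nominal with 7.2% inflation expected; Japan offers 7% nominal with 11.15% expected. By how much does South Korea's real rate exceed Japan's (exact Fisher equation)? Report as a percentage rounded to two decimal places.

South Korea: (1 + 0.1490)/(1 + 0.0720) − 1 = 7.1828%
Japan: (1 + 0.0700)/(1 + 0.1115) − 1 = -3.7337%
Differential = 7.1828% − (-3.7337%) = 10.9165% → 10.92%.

10.92%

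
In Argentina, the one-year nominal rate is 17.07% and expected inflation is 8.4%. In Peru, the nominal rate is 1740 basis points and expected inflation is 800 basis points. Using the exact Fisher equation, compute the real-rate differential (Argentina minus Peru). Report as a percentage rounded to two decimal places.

-0.71%

Argentina: (1 + 0.1707)/(1 + 0.0840) − 1 = 7.9982%
Peru: (1 + 0.1740)/(1 + 0.0800) − 1 = 8.7037%
Differential = 7.9982% − 8.7037% = -0.7055% → -0.71%.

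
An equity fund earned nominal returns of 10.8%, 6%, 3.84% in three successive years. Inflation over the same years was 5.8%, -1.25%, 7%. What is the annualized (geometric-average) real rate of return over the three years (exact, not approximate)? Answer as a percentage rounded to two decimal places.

2.94%

Nominal growth factor = 1.1080 × 1.0600 × 1.0384 = 1.21958003
Price-level growth factor = 1.0580 × 0.9875 × 1.0700 = 1.11790925
Real growth factor = 1.21958003 / 1.11790925 = 1.09094726
Annualized real rate = 1.09094726^(1/3) − 1 = 2.9441% → 2.94%.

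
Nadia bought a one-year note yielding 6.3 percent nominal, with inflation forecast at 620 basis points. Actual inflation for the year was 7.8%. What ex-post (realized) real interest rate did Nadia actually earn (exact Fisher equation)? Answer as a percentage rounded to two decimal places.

Ex-post: (1 + 0.0630)/(1 + 0.0780) − 1 = -1.3915%
So the realized real rate is -1.39%.

-1.39%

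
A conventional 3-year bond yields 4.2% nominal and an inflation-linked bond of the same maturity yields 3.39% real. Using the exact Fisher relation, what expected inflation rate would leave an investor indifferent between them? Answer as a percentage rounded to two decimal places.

0.78%

(1 + π) = (1 + i)/(1 + r) = 1.04200 / 1.03390 = 1.007834
Break-even inflation = 1.007834 − 1 → 0.78%.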